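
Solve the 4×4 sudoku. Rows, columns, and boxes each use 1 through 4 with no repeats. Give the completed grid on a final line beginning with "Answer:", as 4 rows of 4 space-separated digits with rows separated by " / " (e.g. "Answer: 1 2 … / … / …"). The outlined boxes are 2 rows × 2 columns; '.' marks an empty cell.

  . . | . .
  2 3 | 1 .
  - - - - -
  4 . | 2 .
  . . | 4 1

Step 1. [r1c2∈{1,4}] col 2 places 4 nowhere but r1c2. So r1c2=4.
Step 2. [r1c4∈{2,3}] across row 1, 2 lands solely at r1c4. So r1c4=2.
Step 3. [r3c4∈{3}] only 3 remains possible at r3c4. So r3c4=3.
Step 4. [r4c1∈{3}] only 3 remains possible at r4c1 ⇒ r4c1=3.
Step 5. [r4c2∈{2}] r4c2 is down to just 2. So r4c2=2.
Step 6. [r1c1∈{1}] r1c1's peers cover all but 1, so r1c1=1.
Step 7. [r1c3∈{3}] r1c3 is down to just 3 ⇒ r1c3=3.
Step 8. [r2c4∈{4}] r2c4's peers cover all but 4. So r2c4=4.
Step 9. [r3c2∈{1}] nothing but 1 survives at r3c2. So r3c2=1.

Answer: 1 4 3 2 / 2 3 1 4 / 4 1 2 3 / 3 2 4 1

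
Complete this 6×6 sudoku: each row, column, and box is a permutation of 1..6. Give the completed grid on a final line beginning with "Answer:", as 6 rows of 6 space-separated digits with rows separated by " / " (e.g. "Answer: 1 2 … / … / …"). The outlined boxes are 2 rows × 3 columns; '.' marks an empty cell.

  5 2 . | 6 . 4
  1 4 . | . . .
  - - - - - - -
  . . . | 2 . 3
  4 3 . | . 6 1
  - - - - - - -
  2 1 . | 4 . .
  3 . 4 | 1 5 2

Step 1. [r2c4∈{3,5}] 3 has one home in col 4: r2c4 ⇒ r2c4=3.
Step 2. [r3c2∈{5,6}] in col 2, 5 fits only at r3c2, so r3c2=5.
Step 3. [r2c3∈{6}] only 6 remains possible at r2c3, so r2c3=6.
Step 4. [r3c5∈{4}] only 4 remains possible at r3c5. So r3c5=4.
Step 5. [r1c5∈{1}] r1c5 has the single candidate 1. So r1c5=1.
Step 6. [r5c6∈{6}] r5c6 is down to just 6, so r5c6=6.
Step 7. [r5c5∈{3}] r5c5 has the single candidate 3 ⇒ r5c5=3.
Step 8. [r4c4∈{5}] nothing but 5 survives at r4c4, so r4c4=5.
Step 9. [r6c2∈{6}] only 6 remains possible at r6c2, so r6c2=6.
Step 10. [r4c3∈{2}] r4c3 has the single candidate 2 ⇒ r4c3=2.
Step 11. [r5c3∈{5}] r5c3 is down to just 5. So r5c3=5.
Step 12. [r3c3∈{1}] r3c3 has the single candidate 1 ⇒ r3c3=1.
Step 13. [r1c3∈{3}] only 3 remains possible at r1c3. So r1c3=3.
Step 14. [r3c1∈{6}] nothing but 6 survives at r3c1. So r3c1=6.
Step 15. [r2c5∈{2}] only 2 remains possible at r2c5 ⇒ r2c5=2.
Step 16. [r2c6∈{5}] only 5 remains possible at r2c6 ⇒ r2c6=5.

Answer: 5 2 3 6 1 4 / 1 4 6 3 2 5 / 6 5 1 2 4 3 / 4 3 2 5 6 1 / 2 1 5 4 3 6 / 3 6 4 1 5 2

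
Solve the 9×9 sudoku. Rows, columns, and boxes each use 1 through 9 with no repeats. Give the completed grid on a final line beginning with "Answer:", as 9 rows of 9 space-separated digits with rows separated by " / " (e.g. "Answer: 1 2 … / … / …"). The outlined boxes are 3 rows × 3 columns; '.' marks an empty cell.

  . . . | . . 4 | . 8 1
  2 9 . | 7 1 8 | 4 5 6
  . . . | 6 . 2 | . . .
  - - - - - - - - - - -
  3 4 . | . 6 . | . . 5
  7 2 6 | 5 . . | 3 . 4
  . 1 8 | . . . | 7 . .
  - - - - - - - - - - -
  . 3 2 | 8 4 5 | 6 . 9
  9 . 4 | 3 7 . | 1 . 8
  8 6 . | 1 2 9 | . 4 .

Step 1. [r1c4∈{9}] r1c4's peers cover all but 9, so r1c4=9.
Step 2. [r3c8∈{3,7,9}] col 8 places 3 nowhere but r3c8, so r3c8=3.
Step 3. [r3c5∈{5}] nothing but 5 survives at r3c5, so r3c5=5.
Step 4. [r6c9∈{2}] r6c9 is down to just 2, so r6c9=2.
Step 5. [r9c3∈{5,7}] in box 7, 7 fits only at r9c3 ⇒ r9c3=7.
Step 6. [r1c3∈{3,5}] across col 3, 5 lands solely at r1c3, so r1c3=5.
Step 7. [r5c6∈{1}] nothing but 1 survives at r5c6 ⇒ r5c6=1.
Step 8. [r5c8∈{9}] r5c8 has the single candidate 9. So r5c8=9.
Step 9. [r6c5∈{3,9}] 9 has one home in row 6: r6c5, so r6c5=9.
Step 10. [r3c9∈{7}] only 7 remains possible at r3c9. So r3c9=7.
Step 11. [r3c1∈{1,4}] row 3 places 4 nowhere but r3c1, so r3c1=4.
Step 12. [r4c4∈{2}] r4c4 is down to just 2. So r4c4=2.
Step 13. [r1c5∈{3}] r1c5 is down to just 3, so r1c5=3.
Step 14. [r8c2∈{5}] r8c2 has the single candidate 5, so r8c2=5.
Step 15. [r2c3∈{3}] r2c3's peers cover all but 3 ⇒ r2c3=3.
Step 16. [r6c6∈{3}] r6c6 has the single candidate 3. So r6c6=3.
Step 17. [r4c3∈{9}] only 9 remains possible at r4c3 ⇒ r4c3=9.
Step 18. [r5c5∈{8}] only 8 remains possible at r5c5. So r5c5=8.
Step 19. [r3c3∈{1}] only 1 remains possible at r3c3, so r3c3=1.
Step 20. [r4c6∈{7}] nothing but 7 survives at r4c6 ⇒ r4c6=7.
Step 21. [r6c1∈{5}] r6c1 has the single candidate 5. So r6c1=5.
Step 22. [r6c4∈{4}] r6c4 is down to just 4, so r6c4=4.
Step 23. [r6c8∈{6}] r6c8 has the single candidate 6, so r6c8=6.
Step 24. [r1c7∈{2}] r1c7's peers cover all but 2. So r1c7=2.
Step 25. [r8c6∈{6}] nothing but 6 survives at r8c6 ⇒ r8c6=6.
Step 26. [r4c7∈{8}] only 8 remains possible at r4c7 ⇒ r4c7=8.
Step 27. [r8c8∈{2}] r8c8 is down to just 2. So r8c8=2.
Step 28. [r3c2∈{8}] nothing but 8 survives at r3c2 ⇒ r3c2=8.
Step 29. [r3c7∈{9}] only 9 remains possible at r3c7 ⇒ r3c7=9.
Step 30. [r7c8∈{7}] only 7 remains possible at r7c8. So r7c8=7.
Step 31. [r1c2∈{7}] r1c2's peers cover all but 7. So r1c2=7.
Step 32. [r7c1∈{1}] r7c1 has the single candidate 1. So r7c1=1.
Step 33. [r1c1∈{6}] r1c1 is down to just 6, so r1c1=6.
Step 34. [r4c8∈{1}] only 1 remains possible at r4c8, so r4c8=1.
Step 35. [r9c7∈{5}] r9c7 has the single candidate 5, so r9c7=5.
Step 36. [r9c9∈{3}] r9c9 is down to just 3 ⇒ r9c9=3.

Answer: 6 7 5 9 3 4 2 8 1 / 2 9 3 7 1 8 4 5 6 / 4 8 1 6 5 2 9 3 7 / 3 4 9 2 6 7 8 1 5 / 7 2 6 5 8 1 3 9 4 / 5 1 8 4 9 3 7 6 2 / 1 3 2 8 4 5 6 7 9 / 9 5 4 3 7 6 1 2 8 / 8 6 7 1 2 9 5 4 3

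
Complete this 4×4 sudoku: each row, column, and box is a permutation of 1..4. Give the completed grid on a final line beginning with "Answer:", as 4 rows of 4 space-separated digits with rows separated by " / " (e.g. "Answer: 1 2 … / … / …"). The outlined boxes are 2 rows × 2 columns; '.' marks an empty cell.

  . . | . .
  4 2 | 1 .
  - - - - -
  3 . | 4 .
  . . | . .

Step 1. [r3c2∈{1}] r3c2 has the single candidate 1. So r3c2=1.
Step 2. [r3c4∈{2}] only 2 remains possible at r3c4 ⇒ r3c4=2.
Step 3. [r2c4∈{3}] r2c4 is down to just 3 ⇒ r2c4=3.
Step 4. [r4c4∈{1}] r4c4's peers cover all but 1. So r4c4=1.
Step 5. [r4c3∈{3}] r4c3 is down to just 3, so r4c3=3.
Step 6. [r1c2∈{3}] r1c2's peers cover all but 3 ⇒ r1c2=3.
Step 7. [r1c4∈{4}] nothing but 4 survives at r1c4, so r1c4=4.
Step 8. [r4c2∈{4}] nothing but 4 survives at r4c2 ⇒ r4c2=4.
Step 9. [r1c3∈{2}] nothing but 2 survives at r1c3, so r1c3=2.
Step 10. [r1c1∈{1}] r1c1 is down to just 1, so r1c1=1.
Step 11. [r4c1∈{2}] only 2 remains possible at r4c1, so r4c1=2.

Answer: 1 3 2 4 / 4 2 1 3 / 3 1 4 2 / 2 4 3 1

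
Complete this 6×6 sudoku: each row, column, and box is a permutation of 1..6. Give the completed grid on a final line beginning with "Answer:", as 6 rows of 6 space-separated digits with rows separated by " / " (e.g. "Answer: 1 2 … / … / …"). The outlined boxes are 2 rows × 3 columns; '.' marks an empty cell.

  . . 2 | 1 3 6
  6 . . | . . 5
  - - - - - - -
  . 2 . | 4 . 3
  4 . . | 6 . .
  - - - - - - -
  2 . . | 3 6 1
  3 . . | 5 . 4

Step 1. [r3c1∈{1,5}] 1 has one home in col 1: r3c1. So r3c1=1.
Step 2. [r1c2∈{4,5}] 4 has one home in row 1: r1c2 ⇒ r1c2=4.
Step 3. [r5c2∈{5}] only 5 remains possible at r5c2. So r5c2=5.
Step 4. [r4c5∈{1,2,5}] in row 4, 1 fits only at r4c5, so r4c5=1.
Step 5. [r4c2∈{3}] r4c2's peers cover all but 3, so r4c2=3.
Step 6. [r3c3∈{5,6}] row 3 places 6 nowhere but r3c3. So r3c3=6.
Step 7. [r2c2∈{1}] r2c2 has the single candidate 1. So r2c2=1.
Step 8. [r2c4∈{2}] r2c4 is down to just 2, so r2c4=2.
Step 9. [r2c3∈{3}] only 3 remains possible at r2c3 ⇒ r2c3=3.
Step 10. [r6c3∈{1}] only 1 remains possible at r6c3, so r6c3=1.
Step 11. [r5c3∈{4}] r5c3 has the single candidate 4 ⇒ r5c3=4.
Step 12. [r6c2∈{6}] only 6 remains possible at r6c2 ⇒ r6c2=6.
Step 13. [r4c3∈{5}] r4c3 is down to just 5, so r4c3=5.
Step 14. [r1c1∈{5}] nothing but 5 survives at r1c1 ⇒ r1c1=5.
Step 15. [r2c5∈{4}] nothing but 4 survives at r2c5. So r2c5=4.
Step 16. [r4c6∈{2}] r4c6's peers cover all but 2 ⇒ r4c6=2.
Step 17. [r3c5∈{5}] nothing but 5 survives at r3c5 ⇒ r3c5=5.
Step 18. [r6c5∈{2}] nothing but 2 survives at r6c5 ⇒ r6c5=2.

Answer: 5 4 2 1 3 6 / 6 1 3 2 4 5 / 1 2 6 4 5 3 / 4 3 5 6 1 2 / 2 5 4 3 6 1 / 3 6 1 5 2 4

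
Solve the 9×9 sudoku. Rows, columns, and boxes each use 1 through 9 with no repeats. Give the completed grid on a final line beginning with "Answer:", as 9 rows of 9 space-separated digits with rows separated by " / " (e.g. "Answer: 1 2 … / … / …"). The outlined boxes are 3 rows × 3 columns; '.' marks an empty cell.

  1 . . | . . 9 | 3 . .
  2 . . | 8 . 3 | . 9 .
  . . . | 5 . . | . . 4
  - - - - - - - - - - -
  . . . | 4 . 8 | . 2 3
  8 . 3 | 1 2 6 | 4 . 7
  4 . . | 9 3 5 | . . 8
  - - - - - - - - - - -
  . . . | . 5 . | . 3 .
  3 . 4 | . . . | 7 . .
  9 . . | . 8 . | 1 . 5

Step 1. [r8c2∈{1,2,5,6,8}] row 8 places 5 nowhere but r8c2. So r8c2=5.
Step 2. [r6c7∈{6}] r6c7's peers cover all but 6. So r6c7=6.
Step 3. [r4c5∈{7}] r4c5 has the single candidate 7, so r4c5=7.
Step 4. [r8c8∈{6,8}] in row 8, 8 fits only at r8c8. So r8c8=8.
Step 5. [r3c2∈{3,6,7,8,9}] in row 3, 3 fits only at r3c2 ⇒ r3c2=3.
Step 6. [r4c7∈{5,9}] in box 6, 9 fits only at r4c7, so r4c7=9.
Step 7. [r7c7∈{2}] r7c7 has the single candidate 2 ⇒ r7c7=2.
Step 8. [r3c6∈{1,2,7}] 2 has one home in row 3: r3c6, so r3c6=2.
Step 9. [r1c4∈{6,7}] box 2 places 7 nowhere but r1c4. So r1c4=7.
Step 10. [r7c4∈{6}] r7c4's peers cover all but 6. So r7c4=6.
Step 11. [r7c1∈{7}] only 7 remains possible at r7c1. So r7c1=7.
Step 12. [r3c1∈{6}] only 6 remains possible at r3c1 ⇒ r3c1=6.
Step 13. [r8c9∈{6,9}] r8c9 is the only open cell in row 8 admitting 6 ⇒ r8c9=6.
Step 14. [r2c5∈{1,4,6}] row 2 places 6 nowhere but r2c5, so r2c5=6.
Step 15. [r6c8∈{1}] nothing but 1 survives at r6c8, so r6c8=1.
Step 16. [r7c6∈{1,4}] row 7 places 4 nowhere but r7c6 ⇒ r7c6=4.
Step 17. [r2c7∈{5}] r2c7 has the single candidate 5, so r2c7=5.
Step 18. [r2c3∈{7}] nothing but 7 survives at r2c3 ⇒ r2c3=7.
Step 19. [r6c3∈{2}] r6c3 has the single candidate 2, so r6c3=2.
Step 20. [r9c3∈{6}] r9c3's peers cover all but 6. So r9c3=6.
Step 21. [r1c3∈{5,8}] 5 has one home in row 1: r1c3 ⇒ r1c3=5.
Step 22. [r1c2∈{4,8}] 8 has one home in row 1: r1c2 ⇒ r1c2=8.
Step 23. [r4c3∈{1}] only 1 remains possible at r4c3, so r4c3=1.
Step 24. [r9c4∈{2,3}] 3 has one home in row 9: r9c4, so r9c4=3.
Step 25. [r3c5∈{1}] r3c5 has the single candidate 1 ⇒ r3c5=1.
Step 26. [r8c6∈{1}] r8c6 is down to just 1. So r8c6=1.
Step 27. [r5c8∈{5}] nothing but 5 survives at r5c8 ⇒ r5c8=5.
Step 28. [r4c2∈{6}] r4c2 is down to just 6 ⇒ r4c2=6.
Step 29. [r6c2∈{7}] r6c2's peers cover all but 7. So r6c2=7.
Step 30. [r2c9∈{1}] r2c9 has the single candidate 1 ⇒ r2c9=1.
Step 31. [r8c5∈{9}] r8c5 has the single candidate 9. So r8c5=9.
Step 32. [r3c8∈{7}] r3c8 is down to just 7, so r3c8=7.
Step 33. [r1c8∈{6}] nothing but 6 survives at r1c8. So r1c8=6.
Step 34. [r3c3∈{9}] r3c3 has the single candidate 9, so r3c3=9.
Step 35. [r3c7∈{8}] r3c7's peers cover all but 8, so r3c7=8.
Step 36. [r2c2∈{4}] nothing but 4 survives at r2c2. So r2c2=4.
Step 37. [r1c9∈{2}] r1c9 has the single candidate 2, so r1c9=2.
Step 38. [r4c1∈{5}] nothing but 5 survives at r4c1, so r4c1=5.
Step 39. [r9c2∈{2}] only 2 remains possible at r9c2, so r9c2=2.
Step 40. [r7c2∈{1}] r7c2's peers cover all but 1 ⇒ r7c2=1.
Step 41. [r7c9∈{9}] r7c9 has the single candidate 9. So r7c9=9.
Step 42. [r7c3∈{8}] nothing but 8 survives at r7c3, so r7c3=8.
Step 43. [r8c4∈{2}] r8c4 is down to just 2 ⇒ r8c4=2.
Step 44. [r5c2∈{9}] r5c2 is down to just 9. So r5c2=9.
Step 45. [r9c8∈{4}] only 4 remains possible at r9c8 ⇒ r9c8=4.
Step 46. [r1c5∈{4}] r1c5 has the single candidate 4. So r1c5=4.
Step 47. [r9c6∈{7}] r9c6's peers cover all but 7. So r9c6=7.

Answer: 1 8 5 7 4 9 3 6 2 / 2 4 7 8 6 3 5 9 1 / 6 3 9 5 1 2 8 7 4 / 5 6 1 4 7 8 9 2 3 / 8 9 3 1 2 6 4 5 7 / 4 7 2 9 3 5 6 1 8 / 7 1 8 6 5 4 2 3 9 / 3 5 4 2 9 1 7 8 6 / 9 2 6 3 8 7 1 4 5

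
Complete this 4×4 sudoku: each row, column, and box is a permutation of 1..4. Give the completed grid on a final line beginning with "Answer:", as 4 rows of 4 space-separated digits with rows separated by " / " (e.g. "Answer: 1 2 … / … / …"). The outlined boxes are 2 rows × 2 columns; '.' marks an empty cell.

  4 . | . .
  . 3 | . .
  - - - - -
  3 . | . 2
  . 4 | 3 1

Step 1. [r2c1∈{1,2}] 1 has one home in col 1: r2c1, so r2c1=1.
Step 2. [r2c3∈{2,4}] in row 2, 2 fits only at r2c3 ⇒ r2c3=2.
Step 3. [r1c2∈{2}] only 2 remains possible at r1c2, so r1c2=2.
Step 4. [r4c1∈{2}] r4c1 has the single candidate 2. So r4c1=2.
Step 5. [r1c4∈{3}] only 3 remains possible at r1c4 ⇒ r1c4=3.
Step 6. [r2c4∈{4}] nothing but 4 survives at r2c4 ⇒ r2c4=4.
Step 7. [r1c3∈{1}] r1c3 is down to just 1. So r1c3=1.
Step 8. [r3c2∈{1}] nothing but 1 survives at r3c2. So r3c2=1.
Step 9. [r3c3∈{4}] r3c3's peers cover all but 4, so r3c3=4.

Answer: 4 2 1 3 / 1 3 2 4 / 3 1 4 2 / 2 4 3 1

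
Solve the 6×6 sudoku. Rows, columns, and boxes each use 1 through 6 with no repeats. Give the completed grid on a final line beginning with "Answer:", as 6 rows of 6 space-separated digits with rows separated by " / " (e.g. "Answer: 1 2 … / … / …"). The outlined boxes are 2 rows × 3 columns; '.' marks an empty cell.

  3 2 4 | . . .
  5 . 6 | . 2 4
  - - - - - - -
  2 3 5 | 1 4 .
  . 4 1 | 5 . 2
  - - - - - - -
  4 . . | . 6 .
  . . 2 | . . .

Step 1. [r6c1∈{1,6}] col 1 places 1 nowhere but r6c1. So r6c1=1.
Step 2. [r5c6∈{1,3,5}] row 5 places 1 nowhere but r5c6. So r5c6=1.
Step 3. [r6c6∈{3,5}] 3 has one home in col 6: r6c6. So r6c6=3.
Step 4. [r1c6∈{5,6}] r1c6 is the only open cell in col 6 admitting 5, so r1c6=5.
Step 5. [r6c5∈{5}] nothing but 5 survives at r6c5, so r6c5=5.
Step 6. [r4c1∈{6}] r4c1 has the single candidate 6. So r4c1=6.
Step 7. [r5c2∈{5}] nothing but 5 survives at r5c2 ⇒ r5c2=5.
Step 8. [r5c3∈{3}] nothing but 3 survives at r5c3. So r5c3=3.
Step 9. [r3c6∈{6}] r3c6 has the single candidate 6, so r3c6=6.
Step 10. [r5c4∈{2}] only 2 remains possible at r5c4, so r5c4=2.
Step 11. [r6c4∈{4}] only 4 remains possible at r6c4, so r6c4=4.
Step 12. [r1c4∈{6}] r1c4 is down to just 6 ⇒ r1c4=6.
Step 13. [r2c2∈{1}] r2c2 is down to just 1 ⇒ r2c2=1.
Step 14. [r4c5∈{3}] r4c5 has the single candidate 3 ⇒ r4c5=3.
Step 15. [r2c4∈{3}] r2c4's peers cover all but 3 ⇒ r2c4=3.
Step 16. [r1c5∈{1}] r1c5 is down to just 1 ⇒ r1c5=1.
Step 17. [r6c2∈{6}] only 6 remains possible at r6c2 ⇒ r6c2=6.

Answer: 3 2 4 6 1 5 / 5 1 6 3 2 4 / 2 3 5 1 4 6 / 6 4 1 5 3 2 / 4 5 3 2 6 1 / 1 6 2 4 5 3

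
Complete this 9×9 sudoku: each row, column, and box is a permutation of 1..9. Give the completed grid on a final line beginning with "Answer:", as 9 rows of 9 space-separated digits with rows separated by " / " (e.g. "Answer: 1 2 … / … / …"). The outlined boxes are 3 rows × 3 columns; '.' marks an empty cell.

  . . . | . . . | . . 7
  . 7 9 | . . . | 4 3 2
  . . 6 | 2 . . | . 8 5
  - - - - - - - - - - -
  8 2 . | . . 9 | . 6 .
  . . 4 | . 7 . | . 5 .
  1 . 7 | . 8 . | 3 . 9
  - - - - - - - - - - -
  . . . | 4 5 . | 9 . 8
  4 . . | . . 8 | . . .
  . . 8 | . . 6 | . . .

Step 1. [r3c1∈{3}] r3c1 is down to just 3, so r3c1=3.
Step 2. [r3c7∈{1}] r3c7 is down to just 1. So r3c7=1.
Step 3. [r2c1∈{5}] only 5 remains possible at r2c1. So r2c1=5.
Step 4. [r2c6∈{1}] nothing but 1 survives at r2c6. So r2c6=1.
Step 5. [r3c5∈{4,9}] r3c5 is the only open cell in row 3 admitting 9 ⇒ r3c5=9.
Step 6. [r8c9∈{1,3,6}] r8c9 is the only open cell in col 9 admitting 6. So r8c9=6.
Step 7. [r9c9∈{1,3,4}] col 9 places 3 nowhere but r9c9. So r9c9=3.
Step 8. [r9c8∈{1,2,4,7}] in row 9, 4 fits only at r9c8. So r9c8=4.
Step 9. [r6c6∈{2,4,5}] r6c6 is the only open cell in row 6 admitting 4, so r6c6=4.
Step 10. [r2c5∈{6}] r2c5 is down to just 6, so r2c5=6.
Step 11. [r1c2∈{1,4,8}] col 2 places 8 nowhere but r1c2. So r1c2=8.
Step 12. [r1c1∈{2}] r1c1 has the single candidate 2. So r1c1=2.
Step 13. [r6c8∈{2}] only 2 remains possible at r6c8 ⇒ r6c8=2.
Step 14. [r1c3∈{1}] r1c3's peers cover all but 1, so r1c3=1.
Step 15. [r4c7∈{7}] r4c7's peers cover all but 7, so r4c7=7.
Step 16. [r1c6∈{3,5}] 5 has one home in col 6: r1c6 ⇒ r1c6=5.
Step 17. [r1c4∈{3}] only 3 remains possible at r1c4. So r1c4=3.
Step 18. [r5c9∈{1}] nothing but 1 survives at r5c9 ⇒ r5c9=1.
Step 19. [r5c4∈{6}] r5c4 is down to just 6. So r5c4=6.
Step 20. [r5c6∈{2,3}] 2 has one home in row 5: r5c6, so r5c6=2.
Step 21. [r5c2∈{3,9}] row 5 places 3 nowhere but r5c2. So r5c2=3.
Step 22. [r4c3∈{5}] nothing but 5 survives at r4c3, so r4c3=5.
Step 23. [r4c4∈{1}] only 1 remains possible at r4c4. So r4c4=1.
Step 24. [r7c6∈{3,7}] 3 has one home in col 6: r7c6, so r7c6=3.
Step 25. [r7c1∈{6,7}] 6 has one home in col 1: r7c1. So r7c1=6.
Step 26. [r7c2∈{1}] only 1 remains possible at r7c2, so r7c2=1.
Step 27. [r9c5∈{1,2}] row 9 places 1 nowhere but r9c5 ⇒ r9c5=1.
Step 28. [r8c5∈{2}] r8c5 has the single candidate 2, so r8c5=2.
Step 29. [r9c1∈{7,9}] across col 1, 7 lands solely at r9c1 ⇒ r9c1=7.
Step 30. [r8c7∈{5}] nothing but 5 survives at r8c7. So r8c7=5.
Step 31. [r8c2∈{9}] r8c2 has the single candidate 9 ⇒ r8c2=9.
Step 32. [r7c8∈{7}] r7c8's peers cover all but 7, so r7c8=7.
Step 33. [r5c7∈{8}] r5c7 has the single candidate 8, so r5c7=8.
Step 34. [r1c5∈{4}] r1c5's peers cover all but 4, so r1c5=4.
Step 35. [r6c2∈{6}] r6c2's peers cover all but 6. So r6c2=6.
Step 36. [r9c4∈{9}] r9c4 has the single candidate 9, so r9c4=9.
Step 37. [r3c2∈{4}] nothing but 4 survives at r3c2, so r3c2=4.
Step 38. [r5c1∈{9}] r5c1's peers cover all but 9, so r5c1=9.
Step 39. [r1c8∈{9}] r1c8 is down to just 9 ⇒ r1c8=9.
Step 40. [r9c7∈{2}] r9c7 has the single candidate 2, so r9c7=2.
Step 41. [r4c5∈{3}] r4c5 has the single candidate 3, so r4c5=3.
Step 42. [r1c7∈{6}] r1c7 is down to just 6 ⇒ r1c7=6.
Step 43. [r3c6∈{7}] only 7 remains possible at r3c6 ⇒ r3c6=7.
Step 44. [r7c3∈{2}] nothing but 2 survives at r7c3, so r7c3=2.
Step 45. [r9c2∈{5}] r9c2's peers cover all but 5, so r9c2=5.
Step 46. [r4c9∈{4}] nothing but 4 survives at r4c9. So r4c9=4.
Step 47. [r8c3∈{3}] r8c3 has the single candidate 3 ⇒ r8c3=3.
Step 48. [r6c4∈{5}] nothing but 5 survives at r6c4 ⇒ r6c4=5.
Step 49. [r2c4∈{8}] r2c4 has the single candidate 8 ⇒ r2c4=8.
Step 50. [r8c8∈{1}] only 1 remains possible at r8c8. So r8c8=1.
Step 51. [r8c4∈{7}] nothing but 7 survives at r8c4. So r8c4=7.

Answer: 2 8 1 3 4 5 6 9 7 / 5 7 9 8 6 1 4 3 2 / 3 4 6 2 9 7 1 8 5 / 8 2 5 1 3 9 7 6 4 / 9 3 4 6 7 2 8 5 1 / 1 6 7 5 8 4 3 2 9 / 6 1 2 4 5 3 9 7 8 / 4 9 3 7 2 8 5 1 6 / 7 5 8 9 1 6 2 4 3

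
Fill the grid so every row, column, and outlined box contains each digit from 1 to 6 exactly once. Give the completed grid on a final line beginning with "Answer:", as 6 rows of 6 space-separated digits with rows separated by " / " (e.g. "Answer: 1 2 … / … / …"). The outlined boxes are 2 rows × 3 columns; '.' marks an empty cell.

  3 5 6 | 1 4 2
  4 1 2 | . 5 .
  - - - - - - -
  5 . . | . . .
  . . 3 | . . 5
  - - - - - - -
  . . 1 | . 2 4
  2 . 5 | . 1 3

Step 1. [r4c5∈{6}] nothing but 6 survives at r4c5, so r4c5=6.
Step 2. [r3c2∈{2,4,6}] 6 has one home in row 3: r3c2. So r3c2=6.
Step 3. [r3c4∈{2,3,4}] 2 has one home in row 3: r3c4. So r3c4=2.
Step 4. [r6c4∈{6}] r6c4's peers cover all but 6. So r6c4=6.
Step 5. [r4c2∈{2,4}] across row 4, 2 lands solely at r4c2, so r4c2=2.
Step 6. [r6c2∈{4}] r6c2's peers cover all but 4. So r6c2=4.
Step 7. [r5c1∈{6}] only 6 remains possible at r5c1. So r5c1=6.
Step 8. [r2c4∈{3}] r2c4 is down to just 3. So r2c4=3.
Step 9. [r5c2∈{3}] r5c2's peers cover all but 3 ⇒ r5c2=3.
Step 10. [r4c4∈{4}] only 4 remains possible at r4c4, so r4c4=4.
Step 11. [r3c3∈{4}] r3c3 has the single candidate 4 ⇒ r3c3=4.
Step 12. [r3c6∈{1}] r3c6's peers cover all but 1. So r3c6=1.
Step 13. [r5c4∈{5}] only 5 remains possible at r5c4, so r5c4=5.
Step 14. [r3c5∈{3}] r3c5's peers cover all but 3. So r3c5=3.
Step 15. [r4c1∈{1}] r4c1's peers cover all but 1, so r4c1=1.
Step 16. [r2c6∈{6}] r2c6 has the single candidate 6. So r2c6=6.

Answer: 3 5 6 1 4 2 / 4 1 2 3 5 6 / 5 6 4 2 3 1 / 1 2 3 4 6 5 / 6 3 1 5 2 4 / 2 4 5 6 1 3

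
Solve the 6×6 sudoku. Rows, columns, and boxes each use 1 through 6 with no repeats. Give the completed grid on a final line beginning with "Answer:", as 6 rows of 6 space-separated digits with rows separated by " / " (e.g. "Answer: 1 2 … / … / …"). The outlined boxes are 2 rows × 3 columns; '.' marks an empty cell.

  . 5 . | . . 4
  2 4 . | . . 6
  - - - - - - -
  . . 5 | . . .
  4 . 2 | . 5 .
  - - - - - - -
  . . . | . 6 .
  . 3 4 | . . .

Step 1. [r5c3∈{1}] r5c3 has the single candidate 1. So r5c3=1.
Step 2. [r3c1∈{1,3,6}] r3c1 is the only open cell in box 3 admitting 3. So r3c1=3.
Step 3. [r5c4∈{2,3,4,5}] across row 5, 4 lands solely at r5c4, so r5c4=4.
Step 4. [r2c4∈{1,3,5}] in row 2, 5 fits only at r2c4 ⇒ r2c4=5.
Step 5. [r2c5∈{1,3}] 1 has one home in row 2: r2c5 ⇒ r2c5=1.
Step 6. [r6c5∈{2}] nothing but 2 survives at r6c5 ⇒ r6c5=2.
Step 7. [r6c4∈{1}] r6c4 is down to just 1, so r6c4=1.
Step 8. [r5c1∈{5}] only 5 remains possible at r5c1. So r5c1=5.
Step 9. [r1c3∈{3,6}] across col 3, 6 lands solely at r1c3. So r1c3=6.
Step 10. [r3c6∈{1,2}] r3c6 is the only open cell in col 6 admitting 2 ⇒ r3c6=2.
Step 11. [r3c2∈{1,6}] r3c2 is the only open cell in row 3 admitting 1, so r3c2=1.
Step 12. [r1c4∈{2,3}] across row 1, 2 lands solely at r1c4, so r1c4=2.
Step 13. [r4c4∈{3,6}] in col 4, 3 fits only at r4c4, so r4c4=3.
Step 14. [r6c6∈{5}] only 5 remains possible at r6c6, so r6c6=5.
Step 15. [r1c5∈{3}] r1c5 has the single candidate 3. So r1c5=3.
Step 16. [r4c6∈{1}] r4c6 is down to just 1, so r4c6=1.
Step 17. [r2c3∈{3}] r2c3's peers cover all but 3. So r2c3=3.
Step 18. [r5c6∈{3}] nothing but 3 survives at r5c6, so r5c6=3.
Step 19. [r1c1∈{1}] nothing but 1 survives at r1c1. So r1c1=1.
Step 20. [r3c4∈{6}] nothing but 6 survives at r3c4, so r3c4=6.
Step 21. [r6c1∈{6}] r6c1 is down to just 6, so r6c1=6.
Step 22. [r4c2∈{6}] nothing but 6 survives at r4c2. So r4c2=6.
Step 23. [r5c2∈{2}] r5c2 is down to just 2, so r5c2=2.
Step 24. [r3c5∈{4}] only 4 remains possible at r3c5 ⇒ r3c5=4.

Answer: 1 5 6 2 3 4 / 2 4 3 5 1 6 / 3 1 5 6 4 2 / 4 6 2 3 5 1 / 5 2 1 4 6 3 / 6 3 4 1 2 5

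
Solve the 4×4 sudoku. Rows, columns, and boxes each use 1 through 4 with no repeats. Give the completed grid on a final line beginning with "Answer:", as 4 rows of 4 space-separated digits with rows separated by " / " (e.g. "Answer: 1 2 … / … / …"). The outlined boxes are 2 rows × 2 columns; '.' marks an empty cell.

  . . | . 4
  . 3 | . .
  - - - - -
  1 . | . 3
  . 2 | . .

Step 1. [r2c4∈{1,2}] across col 4, 2 lands solely at r2c4. So r2c4=2.
Step 2. [r2c3∈{1}] r2c3 has the single candidate 1, so r2c3=1.
Step 3. [r4c3∈{4}] r4c3 is down to just 4. So r4c3=4.
Step 4. [r3c3∈{2}] r3c3 is down to just 2. So r3c3=2.
Step 5. [r4c1∈{3}] r4c1 has the single candidate 3. So r4c1=3.
Step 6. [r4c4∈{1}] r4c4 has the single candidate 1 ⇒ r4c4=1.
Step 7. [r1c3∈{3}] r1c3 is down to just 3. So r1c3=3.
Step 8. [r2c1∈{4}] only 4 remains possible at r2c1, so r2c1=4.
Step 9. [r1c1∈{2}] r1c1 has the single candidate 2. So r1c1=2.
Step 10. [r3c2∈{4}] nothing but 4 survives at r3c2, so r3c2=4.
Step 11. [r1c2∈{1}] r1c2 is down to just 1. So r1c2=1.

Answer: 2 1 3 4 / 4 3 1 2 / 1 4 2 3 / 3 2 4 1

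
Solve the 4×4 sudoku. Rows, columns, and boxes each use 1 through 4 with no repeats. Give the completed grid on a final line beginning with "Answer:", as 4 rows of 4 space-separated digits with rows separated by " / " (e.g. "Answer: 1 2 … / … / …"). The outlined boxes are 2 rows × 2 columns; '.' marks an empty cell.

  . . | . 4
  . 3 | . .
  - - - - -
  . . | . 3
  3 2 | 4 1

Step 1. [r1c2∈{1}] r1c2's peers cover all but 1. So r1c2=1.
Step 2. [r2c4∈{2}] r2c4's peers cover all but 2, so r2c4=2.
Step 3. [r3c2∈{4}] r3c2 is down to just 4, so r3c2=4.
Step 4. [r1c1∈{2}] r1c1 is down to just 2, so r1c1=2.
Step 5. [r3c1∈{1}] r3c1 is down to just 1. So r3c1=1.
Step 6. [r2c3∈{1}] r2c3 has the single candidate 1. So r2c3=1.
Step 7. [r1c3∈{3}] r1c3's peers cover all but 3 ⇒ r1c3=3.
Step 8. [r2c1∈{4}] r2c1's peers cover all but 4 ⇒ r2c1=4.
Step 9. [r3c3∈{2}] r3c3's peers cover all but 2. So r3c3=2.

Answer: 2 1 3 4 / 4 3 1 2 / 1 4 2 3 / 3 2 4 1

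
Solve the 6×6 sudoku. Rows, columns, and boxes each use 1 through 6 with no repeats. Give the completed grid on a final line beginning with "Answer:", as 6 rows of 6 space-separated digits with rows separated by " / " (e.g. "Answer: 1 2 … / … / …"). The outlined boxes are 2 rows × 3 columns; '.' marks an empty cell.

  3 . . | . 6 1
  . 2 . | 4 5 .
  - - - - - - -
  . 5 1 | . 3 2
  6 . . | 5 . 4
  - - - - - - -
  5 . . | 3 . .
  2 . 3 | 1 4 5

Step 1. [r5c2∈{1,4,6}] row 5 places 1 nowhere but r5c2 ⇒ r5c2=1.
Step 2. [r5c3∈{4,6}] row 5 places 4 nowhere but r5c3, so r5c3=4.
Step 3. [r3c4∈{6}] r3c4 has the single candidate 6 ⇒ r3c4=6.
Step 4. [r4c2∈{3}] r4c2 is down to just 3. So r4c2=3.
Step 5. [r3c1∈{4}] only 4 remains possible at r3c1. So r3c1=4.
Step 6. [r2c1∈{1}] nothing but 1 survives at r2c1, so r2c1=1.
Step 7. [r6c2∈{6}] r6c2 is down to just 6. So r6c2=6.
Step 8. [r1c2∈{4}] nothing but 4 survives at r1c2 ⇒ r1c2=4.
Step 9. [r4c3∈{2}] nothing but 2 survives at r4c3, so r4c3=2.
Step 10. [r5c5∈{2}] only 2 remains possible at r5c5, so r5c5=2.
Step 11. [r5c6∈{6}] r5c6 is down to just 6, so r5c6=6.
Step 12. [r4c5∈{1}] nothing but 1 survives at r4c5 ⇒ r4c5=1.
Step 13. [r2c3∈{6}] nothing but 6 survives at r2c3, so r2c3=6.
Step 14. [r1c3∈{5}] only 5 remains possible at r1c3, so r1c3=5.
Step 15. [r2c6∈{3}] r2c6's peers cover all but 3 ⇒ r2c6=3.
Step 16. [r1c4∈{2}] r1c4 has the single candidate 2, so r1c4=2.

Answer: 3 4 5 2 6 1 / 1 2 6 4 5 3 / 4 5 1 6 3 2 / 6 3 2 5 1 4 / 5 1 4 3 2 6 / 2 6 3 1 4 5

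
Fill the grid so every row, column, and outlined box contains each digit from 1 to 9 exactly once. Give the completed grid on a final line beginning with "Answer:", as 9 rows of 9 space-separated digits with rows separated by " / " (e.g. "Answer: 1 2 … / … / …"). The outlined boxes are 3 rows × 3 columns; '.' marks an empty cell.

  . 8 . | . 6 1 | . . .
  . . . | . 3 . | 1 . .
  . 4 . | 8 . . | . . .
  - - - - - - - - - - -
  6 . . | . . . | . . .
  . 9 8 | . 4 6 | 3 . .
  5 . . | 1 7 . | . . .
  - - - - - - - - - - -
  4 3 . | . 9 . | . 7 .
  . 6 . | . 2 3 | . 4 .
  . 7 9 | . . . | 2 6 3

Step 1. [r3c5∈{5}] r3c5 is down to just 5 ⇒ r3c5=5.
Step 2. [r6c2∈{2}] r6c2 is down to just 2, so r6c2=2.
Step 3. [r4c5∈{8}] only 8 remains possible at r4c5 ⇒ r4c5=8.
Step 4. [r6c6∈{9}] nothing but 9 survives at r6c6, so r6c6=9.
Step 5. [r7c3∈{1,2,5}] across row 7, 2 lands solely at r7c3. So r7c3=2.
Step 6. [r8c3∈{1,5}] in box 7, 5 fits only at r8c3, so r8c3=5.
Step 7. [r7c9∈{1,5,8}] in row 7, 1 fits only at r7c9, so r7c9=1.
Step 8. [r7c7∈{5,8}] 5 has one home in box 9: r7c7, so r7c7=5.
Step 9. [r6c3∈{3,4}] in row 6, 3 fits only at r6c3. So r6c3=3.
Step 10. [r1c3∈{7}] r1c3 is down to just 7. So r1c3=7.
Step 11. [r8c1∈{1,8}] in row 8, 1 fits only at r8c1, so r8c1=1.
Step 12. [r6c8∈{8}] r6c8 has the single candidate 8. So r6c8=8.
Step 13. [r2c9∈{2,4,5,6,7,8,9}] r2c9 is the only open cell in row 2 admitting 8 ⇒ r2c9=8.
Step 14. [r8c9∈{9}] r8c9's peers cover all but 9 ⇒ r8c9=9.
Step 15. [r4c3∈{1,4}] in col 3, 4 fits only at r4c3. So r4c3=4.
Step 16. [r5c8∈{1,2,5}] in row 5, 1 fits only at r5c8 ⇒ r5c8=1.
Step 17. [r4c4∈{2,3,5}] in row 4, 3 fits only at r4c4. So r4c4=3.
Step 18. [r3c6∈{2,7}] the only places for 7 in box 3 are along row 3, so r3c6≠7.
Step 19. [r3c6∈{2}] nothing but 2 survives at r3c6, so r3c6=2.
Step 20. [r4c6∈{5}] r4c6 has the single candidate 5 ⇒ r4c6=5.
Step 21. [r5c9∈{2,5,7}] across row 5, 5 lands solely at r5c9 ⇒ r5c9=5.
Step 22. [r1c8∈{2,3,5,9}] row 1 places 5 nowhere but r1c8, so r1c8=5.
Step 23. [r1c1∈{2,3,9}] row 1 places 3 nowhere but r1c1. So r1c1=3.
Step 24. [r3c1∈{9}] only 9 remains possible at r3c1, so r3c1=9.
Step 25. [r1c9∈{2,4}] across row 1, 2 lands solely at r1c9. So r1c9=2.
Step 26. [r2c8∈{9}] r2c8 has the single candidate 9 ⇒ r2c8=9.
Step 27. [r6c9∈{4,6}] in col 9, 4 fits only at r6c9 ⇒ r6c9=4.
Step 28. [r3c9∈{6,7}] 6 has one home in col 9: r3c9, so r3c9=6.
Step 29. [r2c6∈{4,7}] in col 6, 7 fits only at r2c6 ⇒ r2c6=7.
Step 30. [r2c4∈{4}] r2c4's peers cover all but 4. So r2c4=4.
Step 31. [r9c6∈{4,8}] row 9 places 4 nowhere but r9c6. So r9c6=4.
Step 32. [r4c9∈{7}] r4c9's peers cover all but 7, so r4c9=7.
Step 33. [r2c2∈{5}] nothing but 5 survives at r2c2, so r2c2=5.
Step 34. [r4c8∈{2}] r4c8's peers cover all but 2, so r4c8=2.
Step 35. [r1c4∈{9}] r1c4's peers cover all but 9. So r1c4=9.
Step 36. [r9c5∈{1}] r9c5 has the single candidate 1. So r9c5=1.
Step 37. [r3c7∈{7}] r3c7's peers cover all but 7 ⇒ r3c7=7.
Step 38. [r9c4∈{5}] r9c4 has the single candidate 5. So r9c4=5.
Step 39. [r5c1∈{7}] r5c1 is down to just 7 ⇒ r5c1=7.
Step 40. [r4c2∈{1}] nothing but 1 survives at r4c2 ⇒ r4c2=1.
Step 41. [r5c4∈{2}] only 2 remains possible at r5c4 ⇒ r5c4=2.
Step 42. [r7c6∈{8}] only 8 remains possible at r7c6 ⇒ r7c6=8.
Step 43. [r6c7∈{6}] r6c7 has the single candidate 6. So r6c7=6.
Step 44. [r3c8∈{3}] r3c8 has the single candidate 3 ⇒ r3c8=3.
Step 45. [r3c3∈{1}] nothing but 1 survives at r3c3. So r3c3=1.
Step 46. [r8c7∈{8}] r8c7's peers cover all but 8, so r8c7=8.
Step 47. [r4c7∈{9}] only 9 remains possible at r4c7, so r4c7=9.
Step 48. [r2c1∈{2}] r2c1 has the single candidate 2 ⇒ r2c1=2.
Step 49. [r9c1∈{8}] r9c1 is down to just 8. So r9c1=8.
Step 50. [r8c4∈{7}] nothing but 7 survives at r8c4 ⇒ r8c4=7.
Step 51. [r2c3∈{6}] r2c3 is down to just 6, so r2c3=6.
Step 52. [r7c4∈{6}] nothing but 6 survives at r7c4 ⇒ r7c4=6.
Step 53. [r1c7∈{4}] nothing but 4 survives at r1c7. So r1c7=4.

Answer: 3 8 7 9 6 1 4 5 2 / 2 5 6 4 3 7 1 9 8 / 9 4 1 8 5 2 7 3 6 / 6 1 4 3 8 5 9 2 7 / 7 9 8 2 4 6 3 1 5 / 5 2 3 1 7 9 6 8 4 / 4 3 2 6 9 8 5 7 1 / 1 6 5 7 2 3 8 4 9 / 8 7 9 5 1 4 2 6 3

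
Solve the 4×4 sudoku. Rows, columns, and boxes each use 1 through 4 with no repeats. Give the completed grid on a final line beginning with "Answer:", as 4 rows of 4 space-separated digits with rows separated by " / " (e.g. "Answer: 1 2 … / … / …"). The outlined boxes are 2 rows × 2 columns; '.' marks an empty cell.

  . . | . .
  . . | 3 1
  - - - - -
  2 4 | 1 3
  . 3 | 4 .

Step 1. [r1c3∈{2}] nothing but 2 survives at r1c3, so r1c3=2.
Step 2. [r1c1∈{1,3,4}] across row 1, 3 lands solely at r1c1 ⇒ r1c1=3.
Step 3. [r1c2∈{1}] r1c2 is down to just 1, so r1c2=1.
Step 4. [r2c1∈{4}] nothing but 4 survives at r2c1, so r2c1=4.
Step 5. [r1c4∈{4}] r1c4's peers cover all but 4. So r1c4=4.
Step 6. [r4c1∈{1}] r4c1's peers cover all but 1 ⇒ r4c1=1.
Step 7. [r4c4∈{2}] r4c4 is down to just 2, so r4c4=2.
Step 8. [r2c2∈{2}] r2c2 has the single candidate 2, so r2c2=2.

Answer: 3 1 2 4 / 4 2 3 1 / 2 4 1 3 / 1 3 4 2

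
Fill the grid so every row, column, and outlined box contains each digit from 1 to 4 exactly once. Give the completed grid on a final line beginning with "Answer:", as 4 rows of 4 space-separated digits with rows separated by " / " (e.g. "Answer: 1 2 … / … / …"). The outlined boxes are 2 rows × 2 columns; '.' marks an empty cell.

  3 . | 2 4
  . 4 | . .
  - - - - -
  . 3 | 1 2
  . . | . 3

Step 1. [r1c2∈{1}] nothing but 1 survives at r1c2 ⇒ r1c2=1.
Step 2. [r4c1∈{1,2,4}] across row 4, 1 lands solely at r4c1. So r4c1=1.
Step 3. [r4c3∈{4}] nothing but 4 survives at r4c3. So r4c3=4.
Step 4. [r2c3∈{3}] nothing but 3 survives at r2c3 ⇒ r2c3=3.
Step 5. [r4c2∈{2}] only 2 remains possible at r4c2 ⇒ r4c2=2.
Step 6. [r2c4∈{1}] only 1 remains possible at r2c4. So r2c4=1.
Step 7. [r3c1∈{4}] nothing but 4 survives at r3c1 ⇒ r3c1=4.
Step 8. [r2c1∈{2}] nothing but 2 survives at r2c1, so r2c1=2.

Answer: 3 1 2 4 / 2 4 3 1 / 4 3 1 2 / 1 2 4 3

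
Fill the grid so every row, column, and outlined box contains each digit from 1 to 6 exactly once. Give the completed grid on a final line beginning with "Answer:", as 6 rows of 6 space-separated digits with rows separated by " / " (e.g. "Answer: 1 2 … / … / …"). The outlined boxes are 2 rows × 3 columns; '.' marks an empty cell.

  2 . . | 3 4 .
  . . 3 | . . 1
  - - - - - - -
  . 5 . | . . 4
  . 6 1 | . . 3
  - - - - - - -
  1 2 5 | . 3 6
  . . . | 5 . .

Step 1. [r4c4∈{2}] nothing but 2 survives at r4c4 ⇒ r4c4=2.
Step 2. [r2c1∈{4,5,6}] 5 has one home in col 1: r2c1, so r2c1=5.
Step 3. [r6c3∈{4,6}] 4 has one home in col 3: r6c3 ⇒ r6c3=4.
Step 4. [r2c4∈{6}] r2c4 has the single candidate 6 ⇒ r2c4=6.
Step 5. [r6c5∈{1,2}] in row 6, 1 fits only at r6c5. So r6c5=1.
Step 6. [r6c1∈{3,6}] row 6 places 6 nowhere but r6c1. So r6c1=6.
Step 7. [r2c2∈{4}] r2c2 is down to just 4. So r2c2=4.
Step 8. [r4c5∈{5}] r4c5 is down to just 5 ⇒ r4c5=5.
Step 9. [r3c5∈{6}] only 6 remains possible at r3c5 ⇒ r3c5=6.
Step 10. [r5c4∈{4}] r5c4 has the single candidate 4, so r5c4=4.
Step 11. [r6c2∈{3}] nothing but 3 survives at r6c2, so r6c2=3.
Step 12. [r1c6∈{5}] nothing but 5 survives at r1c6 ⇒ r1c6=5.
Step 13. [r1c2∈{1}] nothing but 1 survives at r1c2. So r1c2=1.
Step 14. [r4c1∈{4}] r4c1's peers cover all but 4, so r4c1=4.
Step 15. [r3c4∈{1}] r3c4 is down to just 1, so r3c4=1.
Step 16. [r2c5∈{2}] nothing but 2 survives at r2c5. So r2c5=2.
Step 17. [r3c3∈{2}] r3c3 has the single candidate 2. So r3c3=2.
Step 18. [r6c6∈{2}] r6c6 has the single candidate 2, so r6c6=2.
Step 19. [r3c1∈{3}] r3c1 has the single candidate 3. So r3c1=3.
Step 20. [r1c3∈{6}] r1c3 has the single candidate 6. So r1c3=6.

Answer: 2 1 6 3 4 5 / 5 4 3 6 2 1 / 3 5 2 1 6 4 / 4 6 1 2 5 3 / 1 2 5 4 3 6 / 6 3 4 5 1 2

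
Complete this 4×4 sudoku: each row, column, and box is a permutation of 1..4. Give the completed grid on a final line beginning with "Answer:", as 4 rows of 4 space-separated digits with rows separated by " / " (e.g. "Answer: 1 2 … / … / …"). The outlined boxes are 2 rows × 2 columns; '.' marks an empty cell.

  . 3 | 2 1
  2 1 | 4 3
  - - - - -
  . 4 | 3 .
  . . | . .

Step 1. [r4c1∈{1,3}] 3 has one home in row 4: r4c1, so r4c1=3.
Step 2. [r4c2∈{2}] r4c2 has the single candidate 2, so r4c2=2.
Step 3. [r4c3∈{1}] r4c3's peers cover all but 1, so r4c3=1.
Step 4. [r3c1∈{1}] r3c1 has the single candidate 1. So r3c1=1.
Step 5. [r1c1∈{4}] r1c1's peers cover all but 4, so r1c1=4.
Step 6. [r3c4∈{2}] nothing but 2 survives at r3c4 ⇒ r3c4=2.
Step 7. [r4c4∈{4}] r4c4 has the single candidate 4. So r4c4=4.

Answer: 4 3 2 1 / 2 1 4 3 / 1 4 3 2 / 3 2 1 4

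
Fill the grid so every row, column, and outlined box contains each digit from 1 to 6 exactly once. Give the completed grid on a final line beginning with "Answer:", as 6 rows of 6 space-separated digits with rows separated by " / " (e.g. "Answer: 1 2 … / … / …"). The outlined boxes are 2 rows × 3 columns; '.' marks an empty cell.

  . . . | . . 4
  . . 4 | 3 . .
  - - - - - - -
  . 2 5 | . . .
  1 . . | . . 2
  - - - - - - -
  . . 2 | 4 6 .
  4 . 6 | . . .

Step 1. [r1c3∈{1,3}] 1 has one home in col 3: r1c3 ⇒ r1c3=1.
Step 2. [r3c5∈{1,3,4}] 4 has one home in row 3: r3c5. So r3c5=4.
Step 3. [r4c3∈{3}] only 3 remains possible at r4c3. So r4c3=3.
Step 4. [r6c5∈{1,2,3,5}] col 5 places 3 nowhere but r6c5. So r6c5=3.
Step 5. [r3c1∈{6}] r3c1 is down to just 6 ⇒ r3c1=6.
Step 6. [r2c6∈{1,5,6}] 6 has one home in col 6: r2c6, so r2c6=6.
Step 7. [r2c2∈{5}] r2c2 is down to just 5, so r2c2=5.
Step 8. [r6c2∈{1}] r6c2 is down to just 1 ⇒ r6c2=1.
Step 9. [r5c2∈{3}] only 3 remains possible at r5c2. So r5c2=3.
Step 10. [r6c6∈{5}] nothing but 5 survives at r6c6 ⇒ r6c6=5.
Step 11. [r2c1∈{2}] r2c1's peers cover all but 2. So r2c1=2.
Step 12. [r4c5∈{5}] r4c5 has the single candidate 5. So r4c5=5.
Step 13. [r1c4∈{2,5}] row 1 places 5 nowhere but r1c4. So r1c4=5.
Step 14. [r5c6∈{1}] only 1 remains possible at r5c6 ⇒ r5c6=1.
Step 15. [r3c6∈{3}] nothing but 3 survives at r3c6, so r3c6=3.
Step 16. [r3c4∈{1}] r3c4 has the single candidate 1 ⇒ r3c4=1.
Step 17. [r2c5∈{1}] only 1 remains possible at r2c5 ⇒ r2c5=1.
Step 18. [r5c1∈{5}] r5c1 has the single candidate 5, so r5c1=5.
Step 19. [r1c2∈{6}] r1c2 has the single candidate 6, so r1c2=6.
Step 20. [r4c2∈{4}] r4c2 has the single candidate 4 ⇒ r4c2=4.
Step 21. [r4c4∈{6}] nothing but 6 survives at r4c4 ⇒ r4c4=6.
Step 22. [r1c1∈{3}] r1c1 is down to just 3, so r1c1=3.
Step 23. [r6c4∈{2}] r6c4's peers cover all but 2 ⇒ r6c4=2.
Step 24. [r1c5∈{2}] only 2 remains possible at r1c5, so r1c5=2.

Answer: 3 6 1 5 2 4 / 2 5 4 3 1 6 / 6 2 5 1 4 3 / 1 4 3 6 5 2 / 5 3 2 4 6 1 / 4 1 6 2 3 5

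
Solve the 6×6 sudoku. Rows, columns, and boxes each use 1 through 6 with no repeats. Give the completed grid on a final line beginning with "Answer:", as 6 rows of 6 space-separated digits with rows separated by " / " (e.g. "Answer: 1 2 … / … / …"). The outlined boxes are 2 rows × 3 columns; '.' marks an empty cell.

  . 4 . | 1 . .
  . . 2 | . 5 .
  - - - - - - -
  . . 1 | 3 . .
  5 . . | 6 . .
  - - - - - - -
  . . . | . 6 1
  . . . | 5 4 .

Step 1. [r3c5∈{2}] r3c5's peers cover all but 2 ⇒ r3c5=2.
Step 2. [r6c6∈{2,3}] box 6 places 3 nowhere but r6c6. So r6c6=3.
Step 3. [r3c2∈{6}] r3c2 is down to just 6. So r3c2=6.
Step 4. [r5c2∈{2,3,5}] across col 2, 5 lands solely at r5c2, so r5c2=5.
Step 5. [r4c6∈{4}] r4c6's peers cover all but 4 ⇒ r4c6=4.
Step 6. [r4c3∈{3}] r4c3 is down to just 3. So r4c3=3.
Step 7. [r5c1∈{2,3,4}] row 5 places 3 nowhere but r5c1. So r5c1=3.
Step 8. [r1c1∈{6}] r1c1's peers cover all but 6. So r1c1=6.
Step 9. [r2c1∈{1}] r2c1's peers cover all but 1, so r2c1=1.
Step 10. [r6c1∈{2}] r6c1 is down to just 2, so r6c1=2.
Step 11. [r2c2∈{3}] only 3 remains possible at r2c2 ⇒ r2c2=3.
Step 12. [r5c4∈{2}] only 2 remains possible at r5c4 ⇒ r5c4=2.
Step 13. [r3c6∈{5}] r3c6 is down to just 5, so r3c6=5.
Step 14. [r4c5∈{1}] r4c5 has the single candidate 1. So r4c5=1.
Step 15. [r1c3∈{5}] r1c3 is down to just 5, so r1c3=5.
Step 16. [r3c1∈{4}] nothing but 4 survives at r3c1 ⇒ r3c1=4.
Step 17. [r5c3∈{4}] r5c3 has the single candidate 4 ⇒ r5c3=4.
Step 18. [r1c5∈{3}] r1c5 has the single candidate 3, so r1c5=3.
Step 19. [r6c2∈{1}] r6c2 has the single candidate 1, so r6c2=1.
Step 20. [r2c6∈{6}] r2c6 has the single candidate 6. So r2c6=6.
Step 21. [r6c3∈{6}] nothing but 6 survives at r6c3 ⇒ r6c3=6.
Step 22. [r4c2∈{2}] nothing but 2 survives at r4c2, so r4c2=2.
Step 23. [r2c4∈{4}] r2c4 has the single candidate 4, so r2c4=4.
Step 24. [r1c6∈{2}] r1c6's peers cover all but 2. So r1c6=2.

Answer: 6 4 5 1 3 2 / 1 3 2 4 5 6 / 4 6 1 3 2 5 / 5 2 3 6 1 4 / 3 5 4 2 6 1 / 2 1 6 5 4 3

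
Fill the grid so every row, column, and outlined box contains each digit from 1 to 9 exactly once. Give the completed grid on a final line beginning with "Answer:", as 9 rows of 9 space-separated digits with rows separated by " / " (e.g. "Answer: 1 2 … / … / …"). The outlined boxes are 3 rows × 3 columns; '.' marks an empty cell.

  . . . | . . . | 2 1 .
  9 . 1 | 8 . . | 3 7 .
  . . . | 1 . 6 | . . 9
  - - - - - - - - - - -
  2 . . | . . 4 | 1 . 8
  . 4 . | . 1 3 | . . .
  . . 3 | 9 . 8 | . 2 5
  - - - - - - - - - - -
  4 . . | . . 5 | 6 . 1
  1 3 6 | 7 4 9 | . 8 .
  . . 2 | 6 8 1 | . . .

Step 1. [r1c6∈{7}] only 7 remains possible at r1c6, so r1c6=7.
Step 2. [r4c4∈{5}] r4c4 has the single candidate 5, so r4c4=5.
Step 3. [r3c7∈{4,5,8}] col 7 places 8 nowhere but r3c7. So r3c7=8.
Step 4. [r3c8∈{4,5}] across box 3, 5 lands solely at r3c8. So r3c8=5.
Step 5. [r4c8∈{3,6,9}] row 4 places 3 nowhere but r4c8. So r4c8=3.
Step 6. [r7c8∈{9}] only 9 remains possible at r7c8 ⇒ r7c8=9.
Step 7. [r1c4∈{3,4}] col 4 places 4 nowhere but r1c4, so r1c4=4.
Step 8. [r1c9∈{6}] only 6 remains possible at r1c9, so r1c9=6.
Step 9. [r5c9∈{7}] nothing but 7 survives at r5c9, so r5c9=7.
Step 10. [r2c2∈{2,5,6}] 6 has one home in row 2: r2c2, so r2c2=6.
Step 11. [r9c7∈{4,5,7}] r9c7 is the only open cell in col 7 admitting 7. So r9c7=7.
Step 12. [r9c1∈{5}] r9c1 is down to just 5, so r9c1=5.
Step 13. [r1c2∈{5,8}] in col 2, 5 fits only at r1c2. So r1c2=5.
Step 14. [r1c3∈{8}] r1c3 has the single candidate 8. So r1c3=8.
Step 15. [r7c3∈{7}] r7c3 is down to just 7 ⇒ r7c3=7.
Step 16. [r4c5∈{6,7}] r4c5 is the only open cell in row 4 admitting 6. So r4c5=6.
Step 17. [r4c2∈{7,9}] r4c2 is the only open cell in row 4 admitting 7 ⇒ r4c2=7.
Step 18. [r1c1∈{3}] r1c1's peers cover all but 3, so r1c1=3.
Step 19. [r7c4∈{2,3}] across col 4, 3 lands solely at r7c4, so r7c4=3.
Step 20. [r2c6∈{2}] only 2 remains possible at r2c6, so r2c6=2.
Step 21. [r9c9∈{3,4}] across row 9, 3 lands solely at r9c9 ⇒ r9c9=3.
Step 22. [r6c1∈{6}] r6c1 has the single candidate 6. So r6c1=6.
Step 23. [r4c3∈{9}] r4c3 is down to just 9 ⇒ r4c3=9.
Step 24. [r7c2∈{8}] r7c2's peers cover all but 8 ⇒ r7c2=8.
Step 25. [r3c2∈{2}] nothing but 2 survives at r3c2 ⇒ r3c2=2.
Step 26. [r2c9∈{4}] r2c9 is down to just 4 ⇒ r2c9=4.
Step 27. [r8c7∈{5}] nothing but 5 survives at r8c7 ⇒ r8c7=5.
Step 28. [r3c1∈{7}] r3c1 has the single candidate 7 ⇒ r3c1=7.
Step 29. [r5c7∈{9}] r5c7's peers cover all but 9, so r5c7=9.
Step 30. [r1c5∈{9}] only 9 remains possible at r1c5, so r1c5=9.
Step 31. [r5c4∈{2}] only 2 remains possible at r5c4 ⇒ r5c4=2.
Step 32. [r6c5∈{7}] r6c5's peers cover all but 7, so r6c5=7.
Step 33. [r9c8∈{4}] nothing but 4 survives at r9c8. So r9c8=4.
Step 34. [r3c3∈{4}] r3c3's peers cover all but 4, so r3c3=4.
Step 35. [r7c5∈{2}] nothing but 2 survives at r7c5. So r7c5=2.
Step 36. [r6c7∈{4}] r6c7 has the single candidate 4. So r6c7=4.
Step 37. [r2c5∈{5}] r2c5 is down to just 5. So r2c5=5.
Step 38. [r8c9∈{2}] only 2 remains possible at r8c9 ⇒ r8c9=2.
Step 39. [r9c2∈{9}] r9c2 is down to just 9, so r9c2=9.
Step 40. [r3c5∈{3}] nothing but 3 survives at r3c5, so r3c5=3.
Step 41. [r5c1∈{8}] r5c1 has the single candidate 8, so r5c1=8.
Step 42. [r5c3∈{5}] r5c3 is down to just 5, so r5c3=5.
Step 43. [r6c2∈{1}] only 1 remains possible at r6c2 ⇒ r6c2=1.
Step 44. [r5c8∈{6}] nothing but 6 survives at r5c8, so r5c8=6.

Answer: 3 5 8 4 9 7 2 1 6 / 9 6 1 8 5 2 3 7 4 / 7 2 4 1 3 6 8 5 9 / 2 7 9 5 6 4 1 3 8 / 8 4 5 2 1 3 9 6 7 / 6 1 3 9 7 8 4 2 5 / 4 8 7 3 2 5 6 9 1 / 1 3 6 7 4 9 5 8 2 / 5 9 2 6 8 1 7 4 3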